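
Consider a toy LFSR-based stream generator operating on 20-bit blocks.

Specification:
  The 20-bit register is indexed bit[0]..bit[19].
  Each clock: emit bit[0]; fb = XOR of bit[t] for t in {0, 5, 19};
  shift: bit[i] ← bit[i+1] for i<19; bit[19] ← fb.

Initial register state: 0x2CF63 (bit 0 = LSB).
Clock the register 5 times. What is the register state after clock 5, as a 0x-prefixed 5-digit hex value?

reg_0 = 0x2CF63
clock 1: out=1, reg = 0x167B1
clock 2: out=1, reg = 0x0B3D8
clock 3: out=0, reg = 0x059EC
clock 4: out=0, reg = 0x82CF6
clock 5: out=0, reg = 0x4167B

0x4167B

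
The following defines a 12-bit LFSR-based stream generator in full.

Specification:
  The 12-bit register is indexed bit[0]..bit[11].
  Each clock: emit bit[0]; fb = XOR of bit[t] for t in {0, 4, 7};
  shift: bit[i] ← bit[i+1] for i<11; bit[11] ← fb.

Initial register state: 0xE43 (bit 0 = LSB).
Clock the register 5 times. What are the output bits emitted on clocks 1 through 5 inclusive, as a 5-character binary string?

11000

reg_0 = 0xE43
clock 1: out=1, reg = 0xF21
clock 2: out=1, reg = 0xF90
clock 3: out=0, reg = 0x7C8
clock 4: out=0, reg = 0xBE4
clock 5: out=0, reg = 0xDF2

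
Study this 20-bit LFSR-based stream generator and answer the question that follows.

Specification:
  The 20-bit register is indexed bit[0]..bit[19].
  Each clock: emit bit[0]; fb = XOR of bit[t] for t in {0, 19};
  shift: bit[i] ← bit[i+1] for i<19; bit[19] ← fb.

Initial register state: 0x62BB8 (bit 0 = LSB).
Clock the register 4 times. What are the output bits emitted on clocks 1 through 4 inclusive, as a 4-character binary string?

0001

reg_0 = 0x62BB8
clock 1: out=0, reg = 0x315DC
clock 2: out=0, reg = 0x18AEE
clock 3: out=0, reg = 0x0C577
clock 4: out=1, reg = 0x862BB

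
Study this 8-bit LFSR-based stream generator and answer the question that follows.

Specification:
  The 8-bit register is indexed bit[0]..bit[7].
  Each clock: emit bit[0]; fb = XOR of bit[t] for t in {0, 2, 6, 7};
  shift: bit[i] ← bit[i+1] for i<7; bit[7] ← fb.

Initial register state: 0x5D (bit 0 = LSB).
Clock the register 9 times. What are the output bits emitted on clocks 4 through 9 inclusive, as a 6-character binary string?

110101

reg_0 = 0x5D
clock 1: out=1, reg = 0xAE
clock 2: out=0, reg = 0x57
clock 3: out=1, reg = 0xAB
clock 4: out=1, reg = 0x55
clock 5: out=1, reg = 0xAA
clock 6: out=0, reg = 0xD5
clock 7: out=1, reg = 0x6A
clock 8: out=0, reg = 0xB5
clock 9: out=1, reg = 0xDA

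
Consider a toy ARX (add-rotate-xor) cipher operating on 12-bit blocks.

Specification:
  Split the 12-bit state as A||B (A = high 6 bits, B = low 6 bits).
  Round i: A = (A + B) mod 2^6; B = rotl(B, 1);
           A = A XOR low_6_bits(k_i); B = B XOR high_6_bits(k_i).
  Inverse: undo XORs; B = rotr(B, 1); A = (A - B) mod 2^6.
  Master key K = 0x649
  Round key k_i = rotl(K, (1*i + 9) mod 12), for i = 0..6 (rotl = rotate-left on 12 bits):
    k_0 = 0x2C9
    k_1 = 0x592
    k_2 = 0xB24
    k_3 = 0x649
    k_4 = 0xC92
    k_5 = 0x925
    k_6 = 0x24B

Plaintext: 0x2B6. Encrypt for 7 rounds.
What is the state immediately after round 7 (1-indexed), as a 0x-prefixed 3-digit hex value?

s_0 = plaintext = 0x2B6
s_1 = Round(s_0, k_0) = 0x266
s_2 = Round(s_1, k_1) = 0xF5B
s_3 = Round(s_2, k_2) = 0xF1A
s_4 = Round(s_3, k_3) = 0x7ED
s_5 = Round(s_4, k_4) = 0x7A9
s_6 = Round(s_5, k_5) = 0x8B7
s_7 = Round(s_6, k_6) = 0x4A6

0x4A6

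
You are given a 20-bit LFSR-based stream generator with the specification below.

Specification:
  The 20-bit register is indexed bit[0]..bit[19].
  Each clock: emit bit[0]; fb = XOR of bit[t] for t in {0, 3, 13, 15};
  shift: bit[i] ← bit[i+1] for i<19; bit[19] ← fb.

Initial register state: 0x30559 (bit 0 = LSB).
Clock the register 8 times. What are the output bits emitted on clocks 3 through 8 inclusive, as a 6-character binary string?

reg_0 = 0x30559
clock 1: out=1, reg = 0x182AC
clock 2: out=0, reg = 0x0C156
clock 3: out=0, reg = 0x860AB
clock 4: out=1, reg = 0xC3055
clock 5: out=1, reg = 0x6182A
clock 6: out=0, reg = 0xB0C15
clock 7: out=1, reg = 0xD860A
clock 8: out=0, reg = 0x6C305

011010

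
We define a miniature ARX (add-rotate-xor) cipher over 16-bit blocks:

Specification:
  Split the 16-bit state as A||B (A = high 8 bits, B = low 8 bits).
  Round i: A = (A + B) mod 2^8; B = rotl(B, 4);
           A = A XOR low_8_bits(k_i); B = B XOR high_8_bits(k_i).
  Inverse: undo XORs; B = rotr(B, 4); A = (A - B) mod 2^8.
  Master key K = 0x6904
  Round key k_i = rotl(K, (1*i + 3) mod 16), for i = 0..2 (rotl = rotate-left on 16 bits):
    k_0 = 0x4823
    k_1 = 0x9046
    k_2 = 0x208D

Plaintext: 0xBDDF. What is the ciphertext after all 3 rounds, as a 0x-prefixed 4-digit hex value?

s_0 = plaintext = 0xBDDF
s_1 = Round(s_0, k_0) = 0xBFB5
s_2 = Round(s_1, k_1) = 0x32CB
s_3 = Round(s_2, k_2) = 0x709C

0x709C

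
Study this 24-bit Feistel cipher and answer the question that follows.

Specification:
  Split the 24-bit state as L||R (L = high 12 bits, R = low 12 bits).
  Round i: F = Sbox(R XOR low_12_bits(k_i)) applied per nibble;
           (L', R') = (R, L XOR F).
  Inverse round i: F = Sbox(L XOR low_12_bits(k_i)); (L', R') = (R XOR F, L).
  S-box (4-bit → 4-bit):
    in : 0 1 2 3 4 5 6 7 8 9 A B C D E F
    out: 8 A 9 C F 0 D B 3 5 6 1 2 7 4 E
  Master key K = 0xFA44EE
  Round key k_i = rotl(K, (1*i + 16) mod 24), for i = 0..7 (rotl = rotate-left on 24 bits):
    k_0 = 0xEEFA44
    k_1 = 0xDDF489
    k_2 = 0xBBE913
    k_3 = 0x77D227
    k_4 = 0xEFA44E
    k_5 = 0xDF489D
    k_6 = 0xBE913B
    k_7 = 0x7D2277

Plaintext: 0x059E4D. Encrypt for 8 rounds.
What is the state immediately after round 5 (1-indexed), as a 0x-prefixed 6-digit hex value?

s_0 = plaintext = 0x059E4D
s_1 = Round(s_0, k_0) = 0xE4DFDC
s_2 = Round(s_1, k_1) = 0xFDCF4D
s_3 = Round(s_2, k_2) = 0xF4D2D8
s_4 = Round(s_3, k_3) = 0x2D87A3
s_5 = Round(s_4, k_4) = 0x7A3E9F
s_6 = Round(s_5, k_5) = 0xE9FA2A
s_7 = Round(s_6, k_6) = 0xA2AF35
s_8 = Round(s_7, k_7) = 0xF35DD3

0x7A3E9F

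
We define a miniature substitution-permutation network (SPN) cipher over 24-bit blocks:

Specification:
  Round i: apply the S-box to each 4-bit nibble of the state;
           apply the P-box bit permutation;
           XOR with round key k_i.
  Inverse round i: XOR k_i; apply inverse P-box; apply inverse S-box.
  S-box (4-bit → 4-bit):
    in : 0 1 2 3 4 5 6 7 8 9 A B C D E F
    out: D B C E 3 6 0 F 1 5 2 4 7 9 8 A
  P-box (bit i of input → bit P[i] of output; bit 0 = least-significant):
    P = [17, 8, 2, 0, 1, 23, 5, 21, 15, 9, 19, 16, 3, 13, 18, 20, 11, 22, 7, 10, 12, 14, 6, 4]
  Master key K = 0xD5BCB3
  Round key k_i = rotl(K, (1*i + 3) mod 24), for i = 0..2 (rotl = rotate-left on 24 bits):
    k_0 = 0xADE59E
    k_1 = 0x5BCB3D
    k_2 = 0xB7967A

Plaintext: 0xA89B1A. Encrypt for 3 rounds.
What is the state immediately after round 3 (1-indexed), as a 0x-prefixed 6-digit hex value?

0x636961

s_0 = plaintext = 0xA89B1A
s_1 = Round(s_0, k_0) = 0x01AC94
s_2 = Round(s_1, k_1) = 0x11744F
s_3 = Round(s_2, k_2) = 0x636961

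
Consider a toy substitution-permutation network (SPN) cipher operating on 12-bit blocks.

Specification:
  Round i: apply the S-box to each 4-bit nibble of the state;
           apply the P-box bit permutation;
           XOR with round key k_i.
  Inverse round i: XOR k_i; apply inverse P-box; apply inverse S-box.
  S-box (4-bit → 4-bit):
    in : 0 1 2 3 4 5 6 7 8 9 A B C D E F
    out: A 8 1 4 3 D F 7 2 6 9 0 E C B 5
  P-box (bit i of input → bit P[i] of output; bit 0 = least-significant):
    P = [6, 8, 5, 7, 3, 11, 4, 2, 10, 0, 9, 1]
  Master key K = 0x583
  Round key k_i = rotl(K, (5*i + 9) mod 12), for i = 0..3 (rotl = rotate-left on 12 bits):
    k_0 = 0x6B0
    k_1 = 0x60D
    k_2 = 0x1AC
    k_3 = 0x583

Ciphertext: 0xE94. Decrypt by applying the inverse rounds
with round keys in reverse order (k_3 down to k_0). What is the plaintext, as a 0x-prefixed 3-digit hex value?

0xE71

s_0 = ciphertext = 0xE94
s_1 = InvRound(s_0, k_3) = 0xCC8
s_2 = InvRound(s_1, k_2) = 0x207
s_3 = InvRound(s_2, k_1) = 0xA2B
s_4 = InvRound(s_3, k_0) = 0xE71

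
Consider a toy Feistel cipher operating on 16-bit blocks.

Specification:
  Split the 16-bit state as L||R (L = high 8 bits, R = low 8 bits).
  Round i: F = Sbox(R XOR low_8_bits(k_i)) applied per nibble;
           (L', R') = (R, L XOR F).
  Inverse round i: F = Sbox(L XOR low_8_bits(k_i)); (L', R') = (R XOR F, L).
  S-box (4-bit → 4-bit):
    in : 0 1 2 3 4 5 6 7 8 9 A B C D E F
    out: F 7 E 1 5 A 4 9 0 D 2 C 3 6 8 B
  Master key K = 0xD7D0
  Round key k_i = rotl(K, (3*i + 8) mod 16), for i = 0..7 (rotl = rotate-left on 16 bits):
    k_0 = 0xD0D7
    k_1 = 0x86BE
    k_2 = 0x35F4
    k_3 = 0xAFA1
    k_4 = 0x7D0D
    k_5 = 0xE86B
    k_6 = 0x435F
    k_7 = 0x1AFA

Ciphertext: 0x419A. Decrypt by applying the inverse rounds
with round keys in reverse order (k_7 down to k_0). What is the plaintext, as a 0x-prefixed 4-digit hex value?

s_0 = ciphertext = 0x419A
s_1 = InvRound(s_0, k_7) = 0x5641
s_2 = InvRound(s_1, k_6) = 0xBC56
s_3 = InvRound(s_2, k_5) = 0x3FBC
s_4 = InvRound(s_3, k_4) = 0xA23F
s_5 = InvRound(s_4, k_3) = 0xCEA2
s_6 = InvRound(s_5, k_2) = 0xB0CE
s_7 = InvRound(s_6, k_1) = 0x36B0
s_8 = InvRound(s_7, k_0) = 0x3736

0x3736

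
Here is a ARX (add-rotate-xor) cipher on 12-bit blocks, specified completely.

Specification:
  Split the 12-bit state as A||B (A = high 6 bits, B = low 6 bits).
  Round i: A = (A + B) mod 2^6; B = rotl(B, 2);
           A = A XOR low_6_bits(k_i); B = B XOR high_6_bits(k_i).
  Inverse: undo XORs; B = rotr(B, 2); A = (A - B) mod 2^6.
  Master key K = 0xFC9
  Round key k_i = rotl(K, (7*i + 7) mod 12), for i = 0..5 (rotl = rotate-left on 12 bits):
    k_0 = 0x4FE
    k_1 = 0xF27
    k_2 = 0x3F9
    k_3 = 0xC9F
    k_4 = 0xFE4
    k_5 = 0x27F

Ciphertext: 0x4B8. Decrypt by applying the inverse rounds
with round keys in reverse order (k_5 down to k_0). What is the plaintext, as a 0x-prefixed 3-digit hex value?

s_0 = ciphertext = 0x4B8
s_1 = InvRound(s_0, k_5) = 0x45C
s_2 = InvRound(s_1, k_4) = 0xF78
s_3 = InvRound(s_2, k_3) = 0x022
s_4 = InvRound(s_3, k_2) = 0x79B
s_5 = InvRound(s_4, k_1) = 0x039
s_6 = InvRound(s_5, k_0) = 0x52A

0x52A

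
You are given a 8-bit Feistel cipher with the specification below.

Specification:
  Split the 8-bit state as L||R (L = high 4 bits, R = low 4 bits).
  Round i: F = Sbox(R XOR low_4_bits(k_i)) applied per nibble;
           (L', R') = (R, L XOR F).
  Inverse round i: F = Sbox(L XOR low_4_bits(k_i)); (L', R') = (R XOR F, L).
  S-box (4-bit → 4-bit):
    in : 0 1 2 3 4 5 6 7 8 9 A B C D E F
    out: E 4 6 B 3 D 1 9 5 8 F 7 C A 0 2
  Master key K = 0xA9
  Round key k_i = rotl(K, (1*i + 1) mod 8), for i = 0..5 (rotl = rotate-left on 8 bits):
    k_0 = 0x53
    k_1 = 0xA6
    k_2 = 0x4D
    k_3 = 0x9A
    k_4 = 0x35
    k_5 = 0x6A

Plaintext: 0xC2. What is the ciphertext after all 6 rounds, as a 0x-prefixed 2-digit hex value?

0x29

s_0 = plaintext = 0xC2
s_1 = Round(s_0, k_0) = 0x28
s_2 = Round(s_1, k_1) = 0x82
s_3 = Round(s_2, k_2) = 0x2A
s_4 = Round(s_3, k_3) = 0xAC
s_5 = Round(s_4, k_4) = 0xC2
s_6 = Round(s_5, k_5) = 0x29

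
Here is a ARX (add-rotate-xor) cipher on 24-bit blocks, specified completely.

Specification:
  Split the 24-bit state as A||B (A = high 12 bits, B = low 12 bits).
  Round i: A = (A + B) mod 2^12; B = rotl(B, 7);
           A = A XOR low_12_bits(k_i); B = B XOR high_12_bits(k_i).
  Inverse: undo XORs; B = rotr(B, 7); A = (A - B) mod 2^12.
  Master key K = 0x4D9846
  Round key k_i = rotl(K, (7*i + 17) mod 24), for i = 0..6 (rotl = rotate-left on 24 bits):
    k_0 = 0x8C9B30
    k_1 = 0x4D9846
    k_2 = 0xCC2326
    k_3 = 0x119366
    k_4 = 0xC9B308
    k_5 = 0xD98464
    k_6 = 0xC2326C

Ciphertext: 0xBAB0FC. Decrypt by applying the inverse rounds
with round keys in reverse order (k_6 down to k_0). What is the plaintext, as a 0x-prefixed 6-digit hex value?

0xC4526E

s_0 = ciphertext = 0xBAB0FC
s_1 = InvRound(s_0, k_6) = 0xDCEBF9
s_2 = InvRound(s_1, k_5) = 0xD7EC2C
s_3 = InvRound(s_2, k_4) = 0x7956E1
s_4 = InvRound(s_3, k_3) = 0x5E4F0F
s_5 = InvRound(s_4, k_2) = 0xD1B9A7
s_6 = InvRound(s_5, k_1) = 0x583FDA
s_7 = InvRound(s_6, k_0) = 0xC4526E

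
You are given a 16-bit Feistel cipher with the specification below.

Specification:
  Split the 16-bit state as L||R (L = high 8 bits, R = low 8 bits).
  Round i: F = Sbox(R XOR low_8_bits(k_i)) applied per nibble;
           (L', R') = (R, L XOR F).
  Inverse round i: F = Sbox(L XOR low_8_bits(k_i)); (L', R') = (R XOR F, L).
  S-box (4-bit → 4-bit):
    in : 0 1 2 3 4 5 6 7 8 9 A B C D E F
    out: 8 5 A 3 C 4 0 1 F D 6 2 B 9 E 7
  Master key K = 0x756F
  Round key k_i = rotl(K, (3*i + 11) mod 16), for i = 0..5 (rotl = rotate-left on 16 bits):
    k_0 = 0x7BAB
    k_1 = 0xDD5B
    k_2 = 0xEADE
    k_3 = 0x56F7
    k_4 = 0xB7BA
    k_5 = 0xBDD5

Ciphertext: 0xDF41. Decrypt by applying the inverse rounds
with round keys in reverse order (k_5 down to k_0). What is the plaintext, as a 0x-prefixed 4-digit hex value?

0x60C2

s_0 = ciphertext = 0xDF41
s_1 = InvRound(s_0, k_5) = 0xC7DF
s_2 = InvRound(s_1, k_4) = 0xC6C7
s_3 = InvRound(s_2, k_3) = 0xF2C6
s_4 = InvRound(s_3, k_2) = 0x6DF2
s_5 = InvRound(s_4, k_1) = 0xC26D
s_6 = InvRound(s_5, k_0) = 0x60C2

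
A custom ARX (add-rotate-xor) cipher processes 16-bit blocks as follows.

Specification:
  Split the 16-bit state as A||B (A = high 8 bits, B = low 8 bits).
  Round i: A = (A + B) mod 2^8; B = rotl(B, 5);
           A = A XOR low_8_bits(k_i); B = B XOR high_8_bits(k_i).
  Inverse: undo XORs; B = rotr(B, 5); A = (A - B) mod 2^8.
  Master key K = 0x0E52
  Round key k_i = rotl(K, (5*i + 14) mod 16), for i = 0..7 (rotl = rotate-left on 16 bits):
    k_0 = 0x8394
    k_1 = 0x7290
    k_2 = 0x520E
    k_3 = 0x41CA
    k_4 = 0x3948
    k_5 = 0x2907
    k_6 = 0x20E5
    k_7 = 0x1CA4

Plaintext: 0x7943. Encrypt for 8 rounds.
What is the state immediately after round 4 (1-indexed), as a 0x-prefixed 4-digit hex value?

0x8537

s_0 = plaintext = 0x7943
s_1 = Round(s_0, k_0) = 0x28EB
s_2 = Round(s_1, k_1) = 0x830F
s_3 = Round(s_2, k_2) = 0x9CB3
s_4 = Round(s_3, k_3) = 0x8537
s_5 = Round(s_4, k_4) = 0xF4DF
s_6 = Round(s_5, k_5) = 0xD4D2
s_7 = Round(s_6, k_6) = 0x437A
s_8 = Round(s_7, k_7) = 0x1953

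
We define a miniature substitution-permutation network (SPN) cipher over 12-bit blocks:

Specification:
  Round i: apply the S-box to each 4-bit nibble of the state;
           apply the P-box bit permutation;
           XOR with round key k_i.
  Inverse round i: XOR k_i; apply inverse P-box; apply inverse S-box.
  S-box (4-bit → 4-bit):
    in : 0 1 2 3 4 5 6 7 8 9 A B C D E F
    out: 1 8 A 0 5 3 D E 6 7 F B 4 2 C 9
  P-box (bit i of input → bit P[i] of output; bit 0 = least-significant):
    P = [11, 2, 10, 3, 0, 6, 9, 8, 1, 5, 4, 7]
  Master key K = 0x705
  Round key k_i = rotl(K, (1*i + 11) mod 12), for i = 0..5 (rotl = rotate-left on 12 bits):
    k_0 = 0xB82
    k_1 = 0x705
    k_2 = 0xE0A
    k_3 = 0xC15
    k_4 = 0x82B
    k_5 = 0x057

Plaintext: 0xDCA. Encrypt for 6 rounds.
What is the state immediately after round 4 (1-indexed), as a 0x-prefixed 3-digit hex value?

s_0 = plaintext = 0xDCA
s_1 = Round(s_0, k_0) = 0x5AE
s_2 = Round(s_1, k_1) = 0x06E
s_3 = Round(s_2, k_2) = 0x901
s_4 = Round(s_3, k_3) = 0xC2E
s_5 = Round(s_4, k_4) = 0xD73
s_6 = Round(s_5, k_5) = 0x337

0xC2E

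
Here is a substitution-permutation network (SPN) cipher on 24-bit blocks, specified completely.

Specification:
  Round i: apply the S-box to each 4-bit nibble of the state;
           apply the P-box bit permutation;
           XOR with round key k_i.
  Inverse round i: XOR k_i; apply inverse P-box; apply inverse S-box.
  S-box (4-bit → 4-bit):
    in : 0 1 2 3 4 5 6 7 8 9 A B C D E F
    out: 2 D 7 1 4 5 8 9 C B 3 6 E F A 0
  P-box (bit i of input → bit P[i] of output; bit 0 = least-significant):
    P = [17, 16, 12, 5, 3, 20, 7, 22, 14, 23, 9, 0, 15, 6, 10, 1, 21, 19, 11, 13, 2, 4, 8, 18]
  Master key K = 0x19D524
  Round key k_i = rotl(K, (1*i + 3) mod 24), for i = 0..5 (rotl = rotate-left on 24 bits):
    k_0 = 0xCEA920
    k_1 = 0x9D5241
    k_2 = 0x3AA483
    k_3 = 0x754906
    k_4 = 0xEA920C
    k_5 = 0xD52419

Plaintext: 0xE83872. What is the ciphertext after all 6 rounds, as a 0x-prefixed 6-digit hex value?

0x95E2CD

s_0 = plaintext = 0xE83872
s_1 = Round(s_0, k_0) = 0x891339
s_2 = Round(s_1, k_1) = 0xB2B76B
s_3 = Round(s_2, k_2) = 0x53F9D2
s_4 = Round(s_3, k_3) = 0x86188B
s_5 = Round(s_4, k_4) = 0xAF258F
s_6 = Round(s_5, k_5) = 0x95E2CD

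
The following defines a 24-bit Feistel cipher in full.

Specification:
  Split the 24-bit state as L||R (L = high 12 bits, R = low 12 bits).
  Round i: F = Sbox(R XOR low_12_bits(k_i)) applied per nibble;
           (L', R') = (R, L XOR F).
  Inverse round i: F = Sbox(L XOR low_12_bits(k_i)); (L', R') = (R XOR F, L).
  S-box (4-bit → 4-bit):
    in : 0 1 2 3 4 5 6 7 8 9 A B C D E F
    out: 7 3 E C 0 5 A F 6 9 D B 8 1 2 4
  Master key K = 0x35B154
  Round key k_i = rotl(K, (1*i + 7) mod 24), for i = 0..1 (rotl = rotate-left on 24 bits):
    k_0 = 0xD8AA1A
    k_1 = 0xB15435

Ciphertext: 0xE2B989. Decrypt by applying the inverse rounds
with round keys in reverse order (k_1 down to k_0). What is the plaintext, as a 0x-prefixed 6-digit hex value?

s_0 = ciphertext = 0xE2B989
s_1 = InvRound(s_0, k_1) = 0x4BBE2B
s_2 = InvRound(s_1, k_0) = 0xCF84BB

0xCF84BB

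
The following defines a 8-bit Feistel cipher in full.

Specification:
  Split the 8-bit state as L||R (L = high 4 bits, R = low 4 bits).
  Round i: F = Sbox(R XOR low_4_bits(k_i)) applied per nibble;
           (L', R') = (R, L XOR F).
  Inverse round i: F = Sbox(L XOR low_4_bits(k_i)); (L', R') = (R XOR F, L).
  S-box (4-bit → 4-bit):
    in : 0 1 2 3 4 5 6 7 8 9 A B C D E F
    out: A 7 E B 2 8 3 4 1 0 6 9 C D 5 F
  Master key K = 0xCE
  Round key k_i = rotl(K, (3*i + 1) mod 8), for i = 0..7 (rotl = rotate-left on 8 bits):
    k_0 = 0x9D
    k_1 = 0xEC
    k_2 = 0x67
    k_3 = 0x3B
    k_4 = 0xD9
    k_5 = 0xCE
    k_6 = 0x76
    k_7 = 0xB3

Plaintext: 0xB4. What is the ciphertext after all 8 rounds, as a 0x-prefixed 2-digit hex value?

0xEE

s_0 = plaintext = 0xB4
s_1 = Round(s_0, k_0) = 0x4B
s_2 = Round(s_1, k_1) = 0xB0
s_3 = Round(s_2, k_2) = 0x0F
s_4 = Round(s_3, k_3) = 0xF2
s_5 = Round(s_4, k_4) = 0x26
s_6 = Round(s_5, k_5) = 0x63
s_7 = Round(s_6, k_6) = 0x3E
s_8 = Round(s_7, k_7) = 0xEE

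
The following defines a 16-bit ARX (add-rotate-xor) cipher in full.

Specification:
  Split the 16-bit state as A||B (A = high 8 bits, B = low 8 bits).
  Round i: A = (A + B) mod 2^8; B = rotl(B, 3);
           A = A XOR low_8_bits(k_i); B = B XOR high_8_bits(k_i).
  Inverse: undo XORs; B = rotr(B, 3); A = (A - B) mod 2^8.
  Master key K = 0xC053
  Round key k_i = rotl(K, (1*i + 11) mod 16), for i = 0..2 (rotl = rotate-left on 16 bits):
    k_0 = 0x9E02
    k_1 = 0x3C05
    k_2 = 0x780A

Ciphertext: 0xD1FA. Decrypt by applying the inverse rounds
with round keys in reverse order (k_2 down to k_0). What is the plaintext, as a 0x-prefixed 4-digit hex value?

s_0 = ciphertext = 0xD1FA
s_1 = InvRound(s_0, k_2) = 0x8B50
s_2 = InvRound(s_1, k_1) = 0x018D
s_3 = InvRound(s_2, k_0) = 0xA162

0xA162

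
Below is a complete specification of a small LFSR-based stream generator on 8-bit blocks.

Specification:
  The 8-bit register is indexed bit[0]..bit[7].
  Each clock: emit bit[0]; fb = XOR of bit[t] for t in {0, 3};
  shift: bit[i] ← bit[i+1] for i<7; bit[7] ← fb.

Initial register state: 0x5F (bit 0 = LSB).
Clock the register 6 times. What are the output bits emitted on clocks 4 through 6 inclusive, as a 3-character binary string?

110

reg_0 = 0x5F
clock 1: out=1, reg = 0x2F
clock 2: out=1, reg = 0x17
clock 3: out=1, reg = 0x8B
clock 4: out=1, reg = 0x45
clock 5: out=1, reg = 0xA2
clock 6: out=0, reg = 0x51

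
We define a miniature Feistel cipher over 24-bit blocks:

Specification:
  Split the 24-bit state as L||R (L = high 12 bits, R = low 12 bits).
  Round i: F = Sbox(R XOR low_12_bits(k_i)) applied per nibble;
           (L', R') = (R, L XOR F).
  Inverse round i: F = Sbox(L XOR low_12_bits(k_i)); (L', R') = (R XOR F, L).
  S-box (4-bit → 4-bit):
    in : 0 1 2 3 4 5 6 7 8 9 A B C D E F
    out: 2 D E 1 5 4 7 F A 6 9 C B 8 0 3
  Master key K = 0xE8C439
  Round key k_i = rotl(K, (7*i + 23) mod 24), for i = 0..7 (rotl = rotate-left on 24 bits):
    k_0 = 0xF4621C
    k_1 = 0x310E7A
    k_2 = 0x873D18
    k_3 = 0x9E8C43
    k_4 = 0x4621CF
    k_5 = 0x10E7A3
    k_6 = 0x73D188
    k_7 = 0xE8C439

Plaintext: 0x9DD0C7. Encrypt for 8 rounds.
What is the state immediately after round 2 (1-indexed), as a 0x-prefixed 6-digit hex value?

0x75162B

s_0 = plaintext = 0x9DD0C7
s_1 = Round(s_0, k_0) = 0x0C7751
s_2 = Round(s_1, k_1) = 0x75162B
s_3 = Round(s_2, k_2) = 0x62BB40
s_4 = Round(s_3, k_3) = 0xB4090A
s_5 = Round(s_4, k_4) = 0x90A1F4
s_6 = Round(s_5, k_5) = 0x1F4E45
s_7 = Round(s_6, k_6) = 0xE4524C
s_8 = Round(s_7, k_7) = 0x24C9B1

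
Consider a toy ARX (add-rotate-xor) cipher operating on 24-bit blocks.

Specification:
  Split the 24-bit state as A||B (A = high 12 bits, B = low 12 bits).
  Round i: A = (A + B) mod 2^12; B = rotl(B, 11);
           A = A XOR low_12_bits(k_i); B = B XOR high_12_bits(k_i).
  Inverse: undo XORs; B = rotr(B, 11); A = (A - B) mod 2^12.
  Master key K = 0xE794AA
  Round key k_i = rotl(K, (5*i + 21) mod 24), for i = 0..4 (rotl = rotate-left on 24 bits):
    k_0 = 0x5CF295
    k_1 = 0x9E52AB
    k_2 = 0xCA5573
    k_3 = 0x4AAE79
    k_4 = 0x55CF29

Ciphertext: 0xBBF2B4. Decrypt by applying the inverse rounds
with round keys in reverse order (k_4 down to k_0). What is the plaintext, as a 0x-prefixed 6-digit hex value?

s_0 = ciphertext = 0xBBF2B4
s_1 = InvRound(s_0, k_4) = 0x4C6FD0
s_2 = InvRound(s_1, k_3) = 0x3CA6F5
s_3 = InvRound(s_2, k_2) = 0x2184A1
s_4 = InvRound(s_3, k_1) = 0x62AA89
s_5 = InvRound(s_4, k_0) = 0x632E8D

0x632E8D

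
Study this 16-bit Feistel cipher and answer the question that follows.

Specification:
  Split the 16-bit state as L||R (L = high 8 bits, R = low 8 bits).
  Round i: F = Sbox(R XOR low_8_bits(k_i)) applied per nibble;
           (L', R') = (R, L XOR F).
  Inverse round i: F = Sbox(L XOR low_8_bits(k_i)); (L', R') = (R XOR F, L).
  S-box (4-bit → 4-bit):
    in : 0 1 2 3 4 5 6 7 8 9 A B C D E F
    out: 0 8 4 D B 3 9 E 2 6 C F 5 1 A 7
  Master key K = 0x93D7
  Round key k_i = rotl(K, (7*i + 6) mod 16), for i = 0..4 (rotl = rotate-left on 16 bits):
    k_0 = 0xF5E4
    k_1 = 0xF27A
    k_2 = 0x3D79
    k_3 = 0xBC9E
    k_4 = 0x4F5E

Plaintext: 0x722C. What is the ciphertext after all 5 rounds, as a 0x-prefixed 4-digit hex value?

0x52B3

s_0 = plaintext = 0x722C
s_1 = Round(s_0, k_0) = 0x2C20
s_2 = Round(s_1, k_1) = 0x2010
s_3 = Round(s_2, k_2) = 0x10B6
s_4 = Round(s_3, k_3) = 0xB652
s_5 = Round(s_4, k_4) = 0x52B3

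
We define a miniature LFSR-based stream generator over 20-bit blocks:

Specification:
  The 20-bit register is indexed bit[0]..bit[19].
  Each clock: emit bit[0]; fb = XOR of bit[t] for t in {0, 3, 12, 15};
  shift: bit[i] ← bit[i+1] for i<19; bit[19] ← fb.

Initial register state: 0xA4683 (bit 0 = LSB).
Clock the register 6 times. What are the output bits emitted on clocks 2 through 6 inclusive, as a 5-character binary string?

10000

reg_0 = 0xA4683
clock 1: out=1, reg = 0xD2341
clock 2: out=1, reg = 0xE91A0
clock 3: out=0, reg = 0x748D0
clock 4: out=0, reg = 0x3A468
clock 5: out=0, reg = 0x1D234
clock 6: out=0, reg = 0x0E91A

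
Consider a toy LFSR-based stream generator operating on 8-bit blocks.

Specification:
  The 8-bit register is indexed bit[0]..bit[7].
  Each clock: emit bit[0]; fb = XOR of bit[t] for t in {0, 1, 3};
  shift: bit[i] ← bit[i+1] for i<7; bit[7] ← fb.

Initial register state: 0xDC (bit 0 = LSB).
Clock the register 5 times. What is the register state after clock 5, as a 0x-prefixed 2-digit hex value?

reg_0 = 0xDC
clock 1: out=0, reg = 0xEE
clock 2: out=0, reg = 0x77
clock 3: out=1, reg = 0x3B
clock 4: out=1, reg = 0x9D
clock 5: out=1, reg = 0x4E

0x4E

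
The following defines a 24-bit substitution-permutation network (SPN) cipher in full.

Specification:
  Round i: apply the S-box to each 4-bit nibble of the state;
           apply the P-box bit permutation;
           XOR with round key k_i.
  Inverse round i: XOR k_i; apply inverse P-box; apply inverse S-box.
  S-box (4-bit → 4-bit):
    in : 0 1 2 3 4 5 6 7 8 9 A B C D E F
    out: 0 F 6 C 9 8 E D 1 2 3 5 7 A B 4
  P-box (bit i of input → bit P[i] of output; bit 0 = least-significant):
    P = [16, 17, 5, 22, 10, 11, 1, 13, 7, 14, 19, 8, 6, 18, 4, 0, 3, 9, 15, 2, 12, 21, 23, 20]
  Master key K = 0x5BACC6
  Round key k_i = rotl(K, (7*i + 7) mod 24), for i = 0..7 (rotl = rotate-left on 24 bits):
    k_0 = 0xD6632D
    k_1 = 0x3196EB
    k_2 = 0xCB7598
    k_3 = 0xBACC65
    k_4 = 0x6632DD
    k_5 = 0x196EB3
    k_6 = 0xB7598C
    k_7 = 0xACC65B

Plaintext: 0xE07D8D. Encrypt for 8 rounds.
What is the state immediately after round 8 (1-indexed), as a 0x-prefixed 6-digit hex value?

0xE8CB55

s_0 = plaintext = 0xE07D8D
s_1 = Round(s_0, k_0) = 0xA4367C
s_2 = Round(s_1, k_1) = 0x1AE3D4
s_3 = Round(s_2, k_2) = 0x364ED1
s_4 = Round(s_3, k_3) = 0x692780
s_5 = Round(s_4, k_4) = 0xDA354D
s_6 = Round(s_5, k_5) = 0x6B49AA
s_7 = Round(s_6, k_6) = 0x0495C5
s_8 = Round(s_7, k_7) = 0xE8CB55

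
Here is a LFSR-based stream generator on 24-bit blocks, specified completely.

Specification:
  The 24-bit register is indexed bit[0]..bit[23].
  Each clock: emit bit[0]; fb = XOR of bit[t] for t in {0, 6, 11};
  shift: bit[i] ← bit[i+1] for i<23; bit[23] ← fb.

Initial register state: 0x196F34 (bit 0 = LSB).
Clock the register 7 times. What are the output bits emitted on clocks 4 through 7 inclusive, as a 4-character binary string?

0110

reg_0 = 0x196F34
clock 1: out=0, reg = 0x8CB79A
clock 2: out=0, reg = 0x465BCD
clock 3: out=1, reg = 0xA32DE6
clock 4: out=0, reg = 0x5196F3
clock 5: out=1, reg = 0x28CB79
clock 6: out=1, reg = 0x9465BC
clock 7: out=0, reg = 0x4A32DE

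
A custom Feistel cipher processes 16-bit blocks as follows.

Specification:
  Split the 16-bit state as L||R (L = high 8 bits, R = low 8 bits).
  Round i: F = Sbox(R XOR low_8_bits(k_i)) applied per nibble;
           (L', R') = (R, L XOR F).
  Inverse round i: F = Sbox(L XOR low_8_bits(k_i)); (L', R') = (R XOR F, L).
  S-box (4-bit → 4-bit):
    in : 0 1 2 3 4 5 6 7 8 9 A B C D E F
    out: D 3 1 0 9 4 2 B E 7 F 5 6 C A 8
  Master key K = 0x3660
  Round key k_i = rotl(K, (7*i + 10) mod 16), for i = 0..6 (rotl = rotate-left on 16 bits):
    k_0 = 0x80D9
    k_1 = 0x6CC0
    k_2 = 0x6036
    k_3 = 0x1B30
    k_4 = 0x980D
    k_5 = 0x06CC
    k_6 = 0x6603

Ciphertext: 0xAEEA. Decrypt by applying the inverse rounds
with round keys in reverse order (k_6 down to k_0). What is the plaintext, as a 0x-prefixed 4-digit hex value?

0x9384

s_0 = ciphertext = 0xAEEA
s_1 = InvRound(s_0, k_6) = 0x16AE
s_2 = InvRound(s_1, k_5) = 0x6116
s_3 = InvRound(s_2, k_4) = 0x3061
s_4 = InvRound(s_3, k_3) = 0xBC30
s_5 = InvRound(s_4, k_2) = 0xDFBC
s_6 = InvRound(s_5, k_1) = 0x84DF
s_7 = InvRound(s_6, k_0) = 0x9384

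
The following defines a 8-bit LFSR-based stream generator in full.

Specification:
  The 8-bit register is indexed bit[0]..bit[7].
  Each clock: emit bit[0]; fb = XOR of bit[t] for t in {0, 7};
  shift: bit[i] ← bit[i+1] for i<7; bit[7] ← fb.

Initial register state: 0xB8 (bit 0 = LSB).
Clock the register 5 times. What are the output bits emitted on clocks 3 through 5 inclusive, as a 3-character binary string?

011

reg_0 = 0xB8
clock 1: out=0, reg = 0xDC
clock 2: out=0, reg = 0xEE
clock 3: out=0, reg = 0xF7
clock 4: out=1, reg = 0x7B
clock 5: out=1, reg = 0xBD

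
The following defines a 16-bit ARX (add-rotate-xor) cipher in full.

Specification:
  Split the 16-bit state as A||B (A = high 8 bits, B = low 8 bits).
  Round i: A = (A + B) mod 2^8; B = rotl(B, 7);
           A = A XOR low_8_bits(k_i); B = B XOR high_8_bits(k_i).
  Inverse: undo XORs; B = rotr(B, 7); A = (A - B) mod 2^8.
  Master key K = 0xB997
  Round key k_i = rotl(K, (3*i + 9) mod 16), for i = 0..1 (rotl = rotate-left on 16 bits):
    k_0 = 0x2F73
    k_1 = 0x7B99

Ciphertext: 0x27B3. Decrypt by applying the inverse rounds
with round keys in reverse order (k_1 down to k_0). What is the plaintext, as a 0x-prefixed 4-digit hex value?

s_0 = ciphertext = 0x27B3
s_1 = InvRound(s_0, k_1) = 0x2D91
s_2 = InvRound(s_1, k_0) = 0xE17D

0xE17D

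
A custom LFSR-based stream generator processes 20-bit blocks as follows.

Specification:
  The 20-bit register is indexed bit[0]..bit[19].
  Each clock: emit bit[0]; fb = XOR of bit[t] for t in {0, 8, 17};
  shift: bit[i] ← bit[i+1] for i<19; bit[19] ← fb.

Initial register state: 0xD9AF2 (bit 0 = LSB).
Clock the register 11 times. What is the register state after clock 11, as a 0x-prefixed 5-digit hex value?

0x73DB3

reg_0 = 0xD9AF2
clock 1: out=0, reg = 0x6CD79
clock 2: out=1, reg = 0xB66BC
clock 3: out=0, reg = 0xDB35E
clock 4: out=0, reg = 0xED9AF
clock 5: out=1, reg = 0xF6CD7
clock 6: out=1, reg = 0x7B66B
clock 7: out=1, reg = 0x3DB35
clock 8: out=1, reg = 0x9ED9A
clock 9: out=0, reg = 0xCF6CD
clock 10: out=1, reg = 0xE7B66
clock 11: out=0, reg = 0x73DB3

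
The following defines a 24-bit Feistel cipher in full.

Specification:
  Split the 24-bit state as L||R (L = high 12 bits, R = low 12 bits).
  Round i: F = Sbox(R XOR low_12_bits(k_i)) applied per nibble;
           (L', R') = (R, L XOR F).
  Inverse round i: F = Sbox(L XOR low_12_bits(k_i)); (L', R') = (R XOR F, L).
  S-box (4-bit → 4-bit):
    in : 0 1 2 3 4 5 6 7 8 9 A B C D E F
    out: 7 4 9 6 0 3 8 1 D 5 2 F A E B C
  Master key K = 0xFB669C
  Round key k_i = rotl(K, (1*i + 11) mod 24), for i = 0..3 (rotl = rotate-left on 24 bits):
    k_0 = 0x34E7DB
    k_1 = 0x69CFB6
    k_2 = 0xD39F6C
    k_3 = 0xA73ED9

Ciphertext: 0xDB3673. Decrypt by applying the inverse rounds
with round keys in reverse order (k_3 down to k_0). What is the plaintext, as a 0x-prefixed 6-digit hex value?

0xBAEBCE

s_0 = ciphertext = 0xDB3673
s_1 = InvRound(s_0, k_3) = 0x0F1DB3
s_2 = InvRound(s_1, k_2) = 0x1ED0F1
s_3 = InvRound(s_2, k_1) = 0xBCE1ED
s_4 = InvRound(s_3, k_0) = 0xBAEBCE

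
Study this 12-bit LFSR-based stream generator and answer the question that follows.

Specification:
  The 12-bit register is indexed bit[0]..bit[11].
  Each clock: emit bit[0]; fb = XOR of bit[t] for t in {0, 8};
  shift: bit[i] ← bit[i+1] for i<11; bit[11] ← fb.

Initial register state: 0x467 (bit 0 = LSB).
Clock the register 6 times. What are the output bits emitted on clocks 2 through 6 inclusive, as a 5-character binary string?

11001

reg_0 = 0x467
clock 1: out=1, reg = 0xA33
clock 2: out=1, reg = 0xD19
clock 3: out=1, reg = 0x68C
clock 4: out=0, reg = 0x346
clock 5: out=0, reg = 0x9A3
clock 6: out=1, reg = 0x4D1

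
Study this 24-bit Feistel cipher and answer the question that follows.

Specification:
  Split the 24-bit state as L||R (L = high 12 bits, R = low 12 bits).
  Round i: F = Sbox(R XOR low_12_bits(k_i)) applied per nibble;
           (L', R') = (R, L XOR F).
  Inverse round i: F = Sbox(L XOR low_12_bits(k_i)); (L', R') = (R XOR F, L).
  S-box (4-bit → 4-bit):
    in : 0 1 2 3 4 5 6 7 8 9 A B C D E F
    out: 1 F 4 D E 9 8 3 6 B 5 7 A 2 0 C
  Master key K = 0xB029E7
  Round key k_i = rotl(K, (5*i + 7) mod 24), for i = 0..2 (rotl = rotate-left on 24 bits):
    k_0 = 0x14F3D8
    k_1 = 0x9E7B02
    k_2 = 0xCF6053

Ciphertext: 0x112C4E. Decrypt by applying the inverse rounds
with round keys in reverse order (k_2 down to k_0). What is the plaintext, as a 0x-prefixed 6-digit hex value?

s_0 = ciphertext = 0x112C4E
s_1 = InvRound(s_0, k_2) = 0x3A1112
s_2 = InvRound(s_1, k_1) = 0x74F3A1
s_3 = InvRound(s_2, k_0) = 0xD1274F

0xD1274F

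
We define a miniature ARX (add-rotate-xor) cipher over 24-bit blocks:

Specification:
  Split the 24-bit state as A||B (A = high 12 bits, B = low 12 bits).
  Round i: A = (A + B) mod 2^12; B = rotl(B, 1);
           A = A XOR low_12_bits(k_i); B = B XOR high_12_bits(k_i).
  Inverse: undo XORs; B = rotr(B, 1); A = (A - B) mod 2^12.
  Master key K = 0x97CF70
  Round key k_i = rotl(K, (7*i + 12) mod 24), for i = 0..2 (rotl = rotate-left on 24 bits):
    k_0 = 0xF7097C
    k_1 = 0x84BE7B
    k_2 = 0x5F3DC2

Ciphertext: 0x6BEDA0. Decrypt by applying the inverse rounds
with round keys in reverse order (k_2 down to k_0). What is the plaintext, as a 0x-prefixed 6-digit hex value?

0x8EBEA0

s_0 = ciphertext = 0x6BEDA0
s_1 = InvRound(s_0, k_2) = 0xF53C29
s_2 = InvRound(s_1, k_1) = 0xEF7231
s_3 = InvRound(s_2, k_0) = 0x8EBEA0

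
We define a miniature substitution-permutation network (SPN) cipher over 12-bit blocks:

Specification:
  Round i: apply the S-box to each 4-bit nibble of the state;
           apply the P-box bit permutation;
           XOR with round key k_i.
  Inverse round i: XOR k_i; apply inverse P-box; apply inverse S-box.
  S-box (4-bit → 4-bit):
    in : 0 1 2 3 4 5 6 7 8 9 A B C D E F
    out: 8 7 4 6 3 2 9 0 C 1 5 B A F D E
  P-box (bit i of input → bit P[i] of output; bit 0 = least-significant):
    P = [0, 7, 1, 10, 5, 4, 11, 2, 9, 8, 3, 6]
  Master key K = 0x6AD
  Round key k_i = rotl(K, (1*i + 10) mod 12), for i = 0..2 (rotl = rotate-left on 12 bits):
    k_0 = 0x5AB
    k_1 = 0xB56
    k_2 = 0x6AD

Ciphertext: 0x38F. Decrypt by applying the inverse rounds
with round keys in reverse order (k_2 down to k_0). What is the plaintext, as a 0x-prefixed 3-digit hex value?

s_0 = ciphertext = 0x38F
s_1 = InvRound(s_0, k_2) = 0x598
s_2 = InvRound(s_1, k_1) = 0xE8F
s_3 = InvRound(s_2, k_0) = 0x4E7

0x4E7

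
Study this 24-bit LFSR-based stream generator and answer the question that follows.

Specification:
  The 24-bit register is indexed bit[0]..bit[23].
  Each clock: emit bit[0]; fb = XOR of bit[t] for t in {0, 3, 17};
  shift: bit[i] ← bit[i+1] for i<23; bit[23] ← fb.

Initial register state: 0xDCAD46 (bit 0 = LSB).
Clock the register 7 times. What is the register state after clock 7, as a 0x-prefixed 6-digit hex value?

0x01B95A

reg_0 = 0xDCAD46
clock 1: out=0, reg = 0x6E56A3
clock 2: out=1, reg = 0x372B51
clock 3: out=1, reg = 0x1B95A8
clock 4: out=0, reg = 0x0DCAD4
clock 5: out=0, reg = 0x06E56A
clock 6: out=0, reg = 0x0372B5
clock 7: out=1, reg = 0x01B95A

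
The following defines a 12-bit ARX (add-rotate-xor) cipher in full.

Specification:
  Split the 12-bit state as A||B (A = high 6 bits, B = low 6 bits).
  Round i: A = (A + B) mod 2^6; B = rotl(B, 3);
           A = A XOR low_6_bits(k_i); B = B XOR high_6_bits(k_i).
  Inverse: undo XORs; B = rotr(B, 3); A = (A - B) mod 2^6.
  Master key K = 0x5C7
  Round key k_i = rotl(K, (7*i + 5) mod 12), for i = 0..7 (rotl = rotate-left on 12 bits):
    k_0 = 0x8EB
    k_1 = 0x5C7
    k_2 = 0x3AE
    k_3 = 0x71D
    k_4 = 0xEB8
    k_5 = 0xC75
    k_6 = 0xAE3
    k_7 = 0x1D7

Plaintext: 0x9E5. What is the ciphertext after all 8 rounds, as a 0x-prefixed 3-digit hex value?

0xF7F

s_0 = plaintext = 0x9E5
s_1 = Round(s_0, k_0) = 0x9CF
s_2 = Round(s_1, k_1) = 0xC6E
s_3 = Round(s_2, k_2) = 0xC7B
s_4 = Round(s_3, k_3) = 0xC43
s_5 = Round(s_4, k_4) = 0x322
s_6 = Round(s_5, k_5) = 0x6E5
s_7 = Round(s_6, k_6) = 0x8C7
s_8 = Round(s_7, k_7) = 0xF7F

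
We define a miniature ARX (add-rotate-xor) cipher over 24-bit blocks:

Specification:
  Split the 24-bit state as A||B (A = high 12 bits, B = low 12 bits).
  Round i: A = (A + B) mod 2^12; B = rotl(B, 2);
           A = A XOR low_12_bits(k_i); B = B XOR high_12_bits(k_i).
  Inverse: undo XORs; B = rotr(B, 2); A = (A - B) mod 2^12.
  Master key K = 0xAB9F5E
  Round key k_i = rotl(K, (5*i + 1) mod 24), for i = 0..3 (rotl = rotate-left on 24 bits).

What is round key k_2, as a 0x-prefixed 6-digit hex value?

0xFAF55C

K = 0xAB9F5E
k_0 = rotl(K, (5*0+1) mod 24) = rotl(K, 1) = 0x573EBD
k_1 = rotl(K, (5*1+1) mod 24) = rotl(K, 6) = 0xE7D7AA
k_2 = rotl(K, (5*2+1) mod 24) = rotl(K, 11) = 0xFAF55C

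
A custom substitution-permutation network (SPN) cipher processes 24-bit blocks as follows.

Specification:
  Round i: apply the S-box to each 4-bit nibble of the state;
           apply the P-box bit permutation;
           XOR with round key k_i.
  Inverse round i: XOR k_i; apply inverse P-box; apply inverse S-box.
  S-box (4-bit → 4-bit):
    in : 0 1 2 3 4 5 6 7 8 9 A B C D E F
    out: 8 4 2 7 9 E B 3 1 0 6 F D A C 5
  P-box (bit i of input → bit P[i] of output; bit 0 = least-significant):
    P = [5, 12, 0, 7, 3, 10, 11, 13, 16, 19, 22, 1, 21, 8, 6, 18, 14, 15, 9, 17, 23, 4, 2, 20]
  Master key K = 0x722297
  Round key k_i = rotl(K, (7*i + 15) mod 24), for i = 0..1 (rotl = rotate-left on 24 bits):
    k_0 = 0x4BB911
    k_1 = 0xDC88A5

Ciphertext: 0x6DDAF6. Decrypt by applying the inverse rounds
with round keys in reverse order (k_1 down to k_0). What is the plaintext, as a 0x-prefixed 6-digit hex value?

0x98603E

s_0 = ciphertext = 0x6DDAF6
s_1 = InvRound(s_0, k_1) = 0x6FF49A
s_2 = InvRound(s_1, k_0) = 0x98603E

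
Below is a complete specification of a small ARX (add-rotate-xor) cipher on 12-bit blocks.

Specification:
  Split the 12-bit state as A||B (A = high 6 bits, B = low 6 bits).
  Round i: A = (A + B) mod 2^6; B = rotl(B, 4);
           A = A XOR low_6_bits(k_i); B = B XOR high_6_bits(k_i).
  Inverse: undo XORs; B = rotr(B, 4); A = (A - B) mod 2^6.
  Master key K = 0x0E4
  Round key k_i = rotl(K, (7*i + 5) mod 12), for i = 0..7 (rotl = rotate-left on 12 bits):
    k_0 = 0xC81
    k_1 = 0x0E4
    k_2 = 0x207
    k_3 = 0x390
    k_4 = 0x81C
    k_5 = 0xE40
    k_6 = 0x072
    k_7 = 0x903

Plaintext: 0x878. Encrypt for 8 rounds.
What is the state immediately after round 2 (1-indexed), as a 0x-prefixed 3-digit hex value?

0xC0C

s_0 = plaintext = 0x878
s_1 = Round(s_0, k_0) = 0x63C
s_2 = Round(s_1, k_1) = 0xC0C
s_3 = Round(s_2, k_2) = 0xECB
s_4 = Round(s_3, k_3) = 0x5BC
s_5 = Round(s_4, k_4) = 0x3AF
s_6 = Round(s_5, k_5) = 0xF42
s_7 = Round(s_6, k_6) = 0x361
s_8 = Round(s_7, k_7) = 0xB7C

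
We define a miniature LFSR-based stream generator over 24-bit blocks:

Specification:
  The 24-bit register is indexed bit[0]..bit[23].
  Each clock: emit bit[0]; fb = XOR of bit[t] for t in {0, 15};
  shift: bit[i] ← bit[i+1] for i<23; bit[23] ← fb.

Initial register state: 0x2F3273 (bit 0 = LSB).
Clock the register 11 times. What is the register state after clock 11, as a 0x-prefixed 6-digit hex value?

reg_0 = 0x2F3273
clock 1: out=1, reg = 0x979939
clock 2: out=1, reg = 0x4BCC9C
clock 3: out=0, reg = 0xA5E64E
clock 4: out=0, reg = 0xD2F327
clock 5: out=1, reg = 0x697993
clock 6: out=1, reg = 0xB4BCC9
clock 7: out=1, reg = 0x5A5E64
clock 8: out=0, reg = 0x2D2F32
clock 9: out=0, reg = 0x169799
clock 10: out=1, reg = 0x0B4BCC
clock 11: out=0, reg = 0x05A5E6

0x05A5E6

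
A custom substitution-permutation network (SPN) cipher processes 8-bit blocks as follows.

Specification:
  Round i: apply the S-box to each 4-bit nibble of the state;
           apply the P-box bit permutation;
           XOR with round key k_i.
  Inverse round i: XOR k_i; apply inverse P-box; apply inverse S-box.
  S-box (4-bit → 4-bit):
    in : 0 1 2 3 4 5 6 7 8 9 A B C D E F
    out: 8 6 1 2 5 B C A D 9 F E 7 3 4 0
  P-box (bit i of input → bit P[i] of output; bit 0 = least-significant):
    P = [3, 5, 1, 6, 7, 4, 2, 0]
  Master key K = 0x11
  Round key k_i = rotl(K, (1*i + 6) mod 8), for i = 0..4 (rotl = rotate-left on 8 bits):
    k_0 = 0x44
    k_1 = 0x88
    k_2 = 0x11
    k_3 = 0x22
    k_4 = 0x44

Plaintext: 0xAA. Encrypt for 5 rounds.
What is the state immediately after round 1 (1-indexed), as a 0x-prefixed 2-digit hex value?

0xBB

s_0 = plaintext = 0xAA
s_1 = Round(s_0, k_0) = 0xBB
s_2 = Round(s_1, k_1) = 0xFF
s_3 = Round(s_2, k_2) = 0x11
s_4 = Round(s_3, k_3) = 0x14
s_5 = Round(s_4, k_4) = 0x5A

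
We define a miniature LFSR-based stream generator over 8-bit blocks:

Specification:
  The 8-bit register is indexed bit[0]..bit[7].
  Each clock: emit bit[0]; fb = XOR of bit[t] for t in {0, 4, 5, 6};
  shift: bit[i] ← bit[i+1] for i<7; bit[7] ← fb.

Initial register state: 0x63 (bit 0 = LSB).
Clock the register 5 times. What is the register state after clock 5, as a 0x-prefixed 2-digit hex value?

reg_0 = 0x63
clock 1: out=1, reg = 0xB1
clock 2: out=1, reg = 0xD8
clock 3: out=0, reg = 0x6C
clock 4: out=0, reg = 0x36
clock 5: out=0, reg = 0x1B

0x1B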